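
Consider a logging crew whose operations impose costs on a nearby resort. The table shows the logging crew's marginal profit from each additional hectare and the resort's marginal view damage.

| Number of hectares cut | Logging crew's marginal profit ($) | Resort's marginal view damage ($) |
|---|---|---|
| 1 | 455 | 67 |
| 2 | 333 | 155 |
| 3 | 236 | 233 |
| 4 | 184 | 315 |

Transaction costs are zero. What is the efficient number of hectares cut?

Bargaining reaches the level where marginal profit last exceeds marginal view damage.
That holds through level 3 (236 ≥ 233) but not at 4 (184 < 315).

3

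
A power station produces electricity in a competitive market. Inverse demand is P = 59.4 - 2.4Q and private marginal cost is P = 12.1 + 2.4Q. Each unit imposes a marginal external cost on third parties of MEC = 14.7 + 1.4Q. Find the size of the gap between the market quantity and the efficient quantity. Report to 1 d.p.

Market equilibrium (private): 12.1 + 2.4Q = 59.4 - 2.4Q → Q_m = 9.8542.
Social marginal cost = private MC + MEC = 26.8 + 3.8Q.
Set SMC = demand: 26.8 + 3.8Q = 59.4 - 2.4Q → Q* = 5.2581.
Gap = |9.8542 − 5.2581| = 4.5961.

4.6 units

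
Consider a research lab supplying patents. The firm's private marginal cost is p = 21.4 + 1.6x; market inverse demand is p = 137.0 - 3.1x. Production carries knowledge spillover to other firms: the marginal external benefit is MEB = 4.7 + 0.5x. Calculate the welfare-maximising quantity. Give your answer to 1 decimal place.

Social marginal cost = private MC − MEB = 16.7 + 1.1x.
Set SMC = demand: 16.7 + 1.1x = 137.0 - 3.1x → x* = 28.6429.

x* = 28.6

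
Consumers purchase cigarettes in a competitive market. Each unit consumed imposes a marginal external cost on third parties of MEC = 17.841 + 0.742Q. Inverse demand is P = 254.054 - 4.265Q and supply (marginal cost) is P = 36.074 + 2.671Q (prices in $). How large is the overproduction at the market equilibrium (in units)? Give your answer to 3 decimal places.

Market equilibrium (private): 36.074 + 2.671Q = 254.054 - 4.265Q → Q_m = 31.4273.
Social marginal benefit = demand − MEC = 236.213 - 5.007Q.
Set SMB = MC: 236.213 - 5.007Q = 36.074 + 2.671Q → Q* = 26.0666.
Gap = |31.4273 − 26.0666| = 5.3607.

5.361 units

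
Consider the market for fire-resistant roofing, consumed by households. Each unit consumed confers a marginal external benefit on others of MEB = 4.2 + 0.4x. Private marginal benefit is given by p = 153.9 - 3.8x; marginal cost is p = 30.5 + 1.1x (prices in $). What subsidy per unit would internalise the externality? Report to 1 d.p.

subsidy = $15.5 per unit

Social marginal benefit = demand + MEB = 158.1 - 3.4x.
Set SMB = MC: 158.1 - 3.4x = 30.5 + 1.1x → x* = 28.3556.
The Pigouvian subsidy equals MEB at x*: 4.2 + 0.4×28.3556 = 15.5422.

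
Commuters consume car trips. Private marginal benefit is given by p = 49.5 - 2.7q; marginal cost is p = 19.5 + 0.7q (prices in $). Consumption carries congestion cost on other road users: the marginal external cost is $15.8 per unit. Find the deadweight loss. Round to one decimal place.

DWL = $36.7

Market equilibrium (private): 19.5 + 0.7q = 49.5 - 2.7q → q_m = 8.8235.
Social marginal benefit = demand − MEC = 33.7 - 2.7q.
Set SMB = MC: 33.7 - 2.7q = 19.5 + 0.7q → q* = 4.1765.
Between q* and q_m the wedge MC − SMB runs linearly from 0 to MEC(q_m), so the loss is a triangle.
DWL = ½ × 4.6470 × 15.8000 = 36.7113.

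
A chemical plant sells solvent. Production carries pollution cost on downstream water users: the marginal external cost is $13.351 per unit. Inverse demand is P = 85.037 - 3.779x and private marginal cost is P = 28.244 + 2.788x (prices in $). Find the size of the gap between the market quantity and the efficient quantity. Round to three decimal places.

Market equilibrium (private): 28.244 + 2.788x = 85.037 - 3.779x → x_m = 8.6482.
Social marginal cost = private MC + MEC = 41.595 + 2.788x.
Set SMC = demand: 41.595 + 2.788x = 85.037 - 3.779x → x* = 6.6152.
Gap = |8.6482 − 6.6152| = 2.0330.

2.033 units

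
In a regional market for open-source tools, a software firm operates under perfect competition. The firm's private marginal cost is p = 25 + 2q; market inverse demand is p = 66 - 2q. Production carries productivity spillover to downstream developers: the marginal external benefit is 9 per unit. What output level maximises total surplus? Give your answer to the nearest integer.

q* = 13

Social marginal cost = private MC − MEB = 16 + 2q.
Set SMC = demand: 16 + 2q = 66 - 2q → q* = 12.5000.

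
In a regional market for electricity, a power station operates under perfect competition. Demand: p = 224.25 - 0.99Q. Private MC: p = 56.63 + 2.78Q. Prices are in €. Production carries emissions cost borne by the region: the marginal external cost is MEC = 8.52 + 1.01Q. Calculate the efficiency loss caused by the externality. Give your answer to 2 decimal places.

DWL = €298.57

Market equilibrium (private): 56.63 + 2.78Q = 224.25 - 0.99Q → Q_m = 44.4615.
Social marginal cost = private MC + MEC = 65.15 + 3.79Q.
Set SMC = demand: 65.15 + 3.79Q = 224.25 - 0.99Q → Q* = 33.2845.
The welfare-loss triangle has base |Q_m − Q*| and height MEC(Q_m) (the vertical gap between SMC and demand is zero at Q* and MEC at Q_m).
DWL = ½ × 11.1770 × 53.4262 = 298.5723.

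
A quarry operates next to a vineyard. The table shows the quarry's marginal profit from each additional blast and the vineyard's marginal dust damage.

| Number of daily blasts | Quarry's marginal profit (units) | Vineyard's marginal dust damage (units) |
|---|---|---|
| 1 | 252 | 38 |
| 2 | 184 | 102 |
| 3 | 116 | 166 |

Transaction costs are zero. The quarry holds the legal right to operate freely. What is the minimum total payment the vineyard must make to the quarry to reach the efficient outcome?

Left alone the quarry would choose level 3 (marginal profit stays positive).
Efficient level: k* = 2 (marginal profit ≥ marginal dust damage through 2).
The vineyard must at least cover the quarry's forgone profit from cutting 3→2: 116 = 116.

116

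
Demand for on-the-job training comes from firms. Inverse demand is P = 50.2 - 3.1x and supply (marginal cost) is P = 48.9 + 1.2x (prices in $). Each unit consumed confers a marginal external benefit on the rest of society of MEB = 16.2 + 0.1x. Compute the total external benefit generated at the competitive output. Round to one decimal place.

$4.9

Market equilibrium (private): 48.9 + 1.2x = 50.2 - 3.1x → x_m = 0.3023.
Total external benefit = ∫₀^{x_m} (16.2 + 0.1x) dx = 16.2×0.3023 + ½×0.1×0.3023² = 4.9018.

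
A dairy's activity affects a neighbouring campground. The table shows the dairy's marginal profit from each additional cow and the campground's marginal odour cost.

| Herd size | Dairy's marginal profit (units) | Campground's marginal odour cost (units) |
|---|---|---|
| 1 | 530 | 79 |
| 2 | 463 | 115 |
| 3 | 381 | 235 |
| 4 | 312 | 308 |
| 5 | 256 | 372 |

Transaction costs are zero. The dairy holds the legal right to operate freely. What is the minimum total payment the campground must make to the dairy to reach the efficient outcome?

Left alone the dairy would choose level 5 (marginal profit stays positive).
Efficient level: k* = 4 (marginal profit ≥ marginal odour cost through 4).
The campground must at least cover the dairy's forgone profit from cutting 5→4: 256 = 256.

256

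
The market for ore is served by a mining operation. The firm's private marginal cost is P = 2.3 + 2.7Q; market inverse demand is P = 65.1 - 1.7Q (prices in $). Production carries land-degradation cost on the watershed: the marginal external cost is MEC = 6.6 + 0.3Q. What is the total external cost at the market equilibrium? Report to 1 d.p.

Market equilibrium (private): 2.3 + 2.7Q = 65.1 - 1.7Q → Q_m = 14.2727.
Total external cost = ∫₀^{Q_m} (6.6 + 0.3Q) dQ = 6.6×14.2727 + ½×0.3×14.2727² = 124.7563.

$124.8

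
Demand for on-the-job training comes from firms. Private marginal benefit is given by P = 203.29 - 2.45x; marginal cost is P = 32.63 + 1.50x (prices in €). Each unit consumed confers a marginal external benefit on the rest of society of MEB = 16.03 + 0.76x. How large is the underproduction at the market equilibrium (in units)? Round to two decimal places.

Market equilibrium (private): 32.63 + 1.50x = 203.29 - 2.45x → x_m = 43.2051.
Social marginal benefit = demand + MEB = 219.32 - 1.69x.
Set SMB = MC: 219.32 - 1.69x = 32.63 + 1.50x → x* = 58.5235.
Gap = |43.2051 − 58.5235| = 15.3184.

15.32 units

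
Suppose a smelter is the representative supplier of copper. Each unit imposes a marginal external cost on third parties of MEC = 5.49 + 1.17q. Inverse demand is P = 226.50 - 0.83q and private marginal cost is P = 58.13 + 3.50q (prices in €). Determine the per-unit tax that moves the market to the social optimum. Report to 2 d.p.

tax = €40.14 per unit

Social marginal cost = private MC + MEC = 63.62 + 4.67q.
Set SMC = demand: 63.62 + 4.67q = 226.50 - 0.83q → q* = 29.6145.
The Pigouvian tax equals MEC at q*: 5.49 + 1.17×29.6145 = 40.1390.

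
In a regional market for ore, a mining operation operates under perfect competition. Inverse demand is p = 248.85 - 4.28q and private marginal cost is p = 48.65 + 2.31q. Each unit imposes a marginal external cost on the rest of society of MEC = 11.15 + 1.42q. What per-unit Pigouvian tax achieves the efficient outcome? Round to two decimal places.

Social marginal cost = private MC + MEC = 59.80 + 3.73q.
Set SMC = demand: 59.80 + 3.73q = 248.85 - 4.28q → q* = 23.6017.
The Pigouvian tax equals MEC at q*: 11.15 + 1.42×23.6017 = 44.6644.

tax = 44.66 per unit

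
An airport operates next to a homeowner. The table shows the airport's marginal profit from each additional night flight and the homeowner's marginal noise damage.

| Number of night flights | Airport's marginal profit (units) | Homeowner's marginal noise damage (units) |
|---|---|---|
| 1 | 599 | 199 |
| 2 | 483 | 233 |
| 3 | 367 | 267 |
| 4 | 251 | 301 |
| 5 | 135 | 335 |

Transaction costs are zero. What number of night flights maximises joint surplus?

Bargaining reaches the level where marginal profit last exceeds marginal noise damage.
That holds through level 3 (367 ≥ 267) but not at 4 (251 < 301).

3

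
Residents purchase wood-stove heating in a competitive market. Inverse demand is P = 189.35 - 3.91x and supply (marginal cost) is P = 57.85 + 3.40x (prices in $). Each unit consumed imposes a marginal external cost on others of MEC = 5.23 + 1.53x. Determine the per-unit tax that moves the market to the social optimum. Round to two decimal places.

tax = $27.08 per unit

Social marginal benefit = demand − MEC = 184.12 - 5.44x.
Set SMB = MC: 184.12 - 5.44x = 57.85 + 3.40x → x* = 14.2839.
The Pigouvian tax equals MEC at x*: 5.23 + 1.53×14.2839 = 27.0844.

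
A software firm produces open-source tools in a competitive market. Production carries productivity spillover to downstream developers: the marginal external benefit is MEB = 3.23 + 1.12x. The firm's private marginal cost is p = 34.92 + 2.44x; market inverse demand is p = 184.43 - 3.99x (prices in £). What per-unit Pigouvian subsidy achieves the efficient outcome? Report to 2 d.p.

subsidy = £35.45 per unit

Social marginal cost = private MC − MEB = 31.69 + 1.32x.
Set SMC = demand: 31.69 + 1.32x = 184.43 - 3.99x → x* = 28.7646.
The Pigouvian subsidy equals MEB at x*: 3.23 + 1.12×28.7646 = 35.4464.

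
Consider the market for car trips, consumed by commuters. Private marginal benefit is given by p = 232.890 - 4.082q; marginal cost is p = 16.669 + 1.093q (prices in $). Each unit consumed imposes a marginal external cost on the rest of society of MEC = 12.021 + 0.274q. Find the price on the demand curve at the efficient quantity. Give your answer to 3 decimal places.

P = $79.918

Social marginal benefit = demand − MEC = 220.869 - 4.356q.
Set SMB = MC: 220.869 - 4.356q = 16.669 + 1.093q → q* = 37.4748.
Consumer price on the demand curve at q*: 232.890 − 4.082×37.4748 = 79.9179.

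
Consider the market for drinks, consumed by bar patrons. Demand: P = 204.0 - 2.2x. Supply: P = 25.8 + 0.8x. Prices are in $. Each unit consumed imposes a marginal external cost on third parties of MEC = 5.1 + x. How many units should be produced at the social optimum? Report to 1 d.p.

x* = 43.3

Social marginal benefit = demand − MEC = 198.9 - 3.2x.
Set SMB = MC: 198.9 - 3.2x = 25.8 + 0.8x → x* = 43.2750.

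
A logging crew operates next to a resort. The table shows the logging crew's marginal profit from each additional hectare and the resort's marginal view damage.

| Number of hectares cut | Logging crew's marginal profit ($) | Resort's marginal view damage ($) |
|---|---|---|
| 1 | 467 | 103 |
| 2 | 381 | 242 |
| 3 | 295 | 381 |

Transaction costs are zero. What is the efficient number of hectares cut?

2

Bargaining reaches the level where marginal profit last exceeds marginal view damage.
That holds through level 2 (381 ≥ 242) but not at 3 (295 < 381).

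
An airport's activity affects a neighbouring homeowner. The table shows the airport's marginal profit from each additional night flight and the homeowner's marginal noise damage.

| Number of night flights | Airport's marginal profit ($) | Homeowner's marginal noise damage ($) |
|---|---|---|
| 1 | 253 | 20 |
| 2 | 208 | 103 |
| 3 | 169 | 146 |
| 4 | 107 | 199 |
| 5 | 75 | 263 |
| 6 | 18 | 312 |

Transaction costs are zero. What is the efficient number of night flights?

Bargaining reaches the level where marginal profit last exceeds marginal noise damage.
That holds through level 3 (169 ≥ 146) but not at 4 (107 < 199).

3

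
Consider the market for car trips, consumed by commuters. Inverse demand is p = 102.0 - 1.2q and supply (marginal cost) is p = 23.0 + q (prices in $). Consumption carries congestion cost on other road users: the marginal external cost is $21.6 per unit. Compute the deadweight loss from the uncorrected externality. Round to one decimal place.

Market equilibrium (private): 23.0 + q = 102.0 - 1.2q → q_m = 35.9091.
Social marginal benefit = demand − MEC = 80.4 - 1.2q.
Set SMB = MC: 80.4 - 1.2q = 23.0 + q → q* = 26.0909.
Height of the DWL triangle at q_m is MC(q_m) − SMB(q_m) = MEC(q_m) = 21.6000.
DWL = ½ × 9.8182 × 21.6000 = 106.0366.

DWL = $106.0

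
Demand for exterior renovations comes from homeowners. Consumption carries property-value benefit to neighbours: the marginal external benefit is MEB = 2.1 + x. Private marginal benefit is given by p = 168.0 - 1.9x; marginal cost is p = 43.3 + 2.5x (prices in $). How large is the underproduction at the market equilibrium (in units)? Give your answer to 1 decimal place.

9.0 units

Market equilibrium (private): 43.3 + 2.5x = 168.0 - 1.9x → x_m = 28.3409.
Social marginal benefit = demand + MEB = 170.1 - 0.9x.
Set SMB = MC: 170.1 - 0.9x = 43.3 + 2.5x → x* = 37.2941.
Gap = |28.3409 − 37.2941| = 8.9532.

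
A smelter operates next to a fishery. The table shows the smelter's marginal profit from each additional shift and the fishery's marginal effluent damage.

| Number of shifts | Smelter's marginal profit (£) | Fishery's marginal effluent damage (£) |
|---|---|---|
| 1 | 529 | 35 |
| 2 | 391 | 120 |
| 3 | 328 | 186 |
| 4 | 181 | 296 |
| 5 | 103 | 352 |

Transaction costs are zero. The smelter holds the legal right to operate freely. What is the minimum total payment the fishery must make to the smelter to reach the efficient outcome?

£284

Left alone the smelter would choose level 5 (marginal profit stays positive).
Efficient level: k* = 3 (marginal profit ≥ marginal effluent damage through 3).
The fishery must at least cover the smelter's forgone profit from cutting 5→3: 181 + 103 = 284.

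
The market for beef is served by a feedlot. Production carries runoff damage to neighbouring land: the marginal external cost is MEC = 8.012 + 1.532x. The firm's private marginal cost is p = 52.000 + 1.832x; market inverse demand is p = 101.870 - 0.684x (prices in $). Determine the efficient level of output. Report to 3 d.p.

x* = 10.340

Social marginal cost = private MC + MEC = 60.012 + 3.364x.
Set SMC = demand: 60.012 + 3.364x = 101.870 - 0.684x → x* = 10.3404.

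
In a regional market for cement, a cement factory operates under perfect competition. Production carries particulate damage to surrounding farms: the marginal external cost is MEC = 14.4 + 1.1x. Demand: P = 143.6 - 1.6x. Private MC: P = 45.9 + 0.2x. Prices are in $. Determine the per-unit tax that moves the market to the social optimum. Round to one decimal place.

Social marginal cost = private MC + MEC = 60.3 + 1.3x.
Set SMC = demand: 60.3 + 1.3x = 143.6 - 1.6x → x* = 28.7241.
The Pigouvian tax equals MEC at x*: 14.4 + 1.1×28.7241 = 45.9965.

tax = $46.0 per unit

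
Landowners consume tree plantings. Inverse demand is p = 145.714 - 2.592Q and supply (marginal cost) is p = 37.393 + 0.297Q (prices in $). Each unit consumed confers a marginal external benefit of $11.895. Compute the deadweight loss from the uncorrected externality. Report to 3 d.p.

Market equilibrium (private): 37.393 + 0.297Q = 145.714 - 2.592Q → Q_m = 37.4943.
Social marginal benefit = demand + MEB = 157.609 - 2.592Q.
Set SMB = MC: 157.609 - 2.592Q = 37.393 + 0.297Q → Q* = 41.6116.
Between Q* and Q_m the wedge SMB − MC runs linearly from 0 to MEB(Q_m), so the loss is a triangle.
DWL = ½ × 4.1173 × 11.8950 = 24.4876.

DWL = $24.488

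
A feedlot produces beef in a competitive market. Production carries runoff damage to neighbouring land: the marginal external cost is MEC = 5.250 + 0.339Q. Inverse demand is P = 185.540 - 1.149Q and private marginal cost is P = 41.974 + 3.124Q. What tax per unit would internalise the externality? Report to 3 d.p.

tax = 15.417 per unit

Social marginal cost = private MC + MEC = 47.224 + 3.463Q.
Set SMC = demand: 47.224 + 3.463Q = 185.540 - 1.149Q → Q* = 29.9905.
The Pigouvian tax equals MEC at Q*: 5.250 + 0.339×29.9905 = 15.4168.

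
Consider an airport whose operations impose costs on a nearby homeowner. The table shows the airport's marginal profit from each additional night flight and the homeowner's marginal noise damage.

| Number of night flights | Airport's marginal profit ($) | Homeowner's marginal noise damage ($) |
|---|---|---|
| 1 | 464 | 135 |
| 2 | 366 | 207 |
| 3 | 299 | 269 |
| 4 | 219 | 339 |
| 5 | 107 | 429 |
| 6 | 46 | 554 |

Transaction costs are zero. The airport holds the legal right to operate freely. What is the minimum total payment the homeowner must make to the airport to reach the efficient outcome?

Left alone the airport would choose level 6 (marginal profit stays positive).
Efficient level: k* = 3 (marginal profit ≥ marginal noise damage through 3).
The homeowner must at least cover the airport's forgone profit from cutting 6→3: 219 + 107 + 46 = 372.

$372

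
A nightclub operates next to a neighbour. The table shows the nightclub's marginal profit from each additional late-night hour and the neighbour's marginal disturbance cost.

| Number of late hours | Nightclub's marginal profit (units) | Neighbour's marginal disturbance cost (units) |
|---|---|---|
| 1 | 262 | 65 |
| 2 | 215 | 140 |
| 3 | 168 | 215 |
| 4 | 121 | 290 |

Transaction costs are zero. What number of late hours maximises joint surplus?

2

Bargaining reaches the level where marginal profit last exceeds marginal disturbance cost.
That holds through level 2 (215 ≥ 140) but not at 3 (168 < 215).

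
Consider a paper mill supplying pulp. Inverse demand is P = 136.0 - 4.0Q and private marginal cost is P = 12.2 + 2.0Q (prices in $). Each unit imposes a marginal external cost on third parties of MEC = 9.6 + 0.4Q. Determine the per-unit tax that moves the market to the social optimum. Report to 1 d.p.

tax = $16.7 per unit

Social marginal cost = private MC + MEC = 21.8 + 2.4Q.
Set SMC = demand: 21.8 + 2.4Q = 136.0 - 4.0Q → Q* = 17.8438.
The Pigouvian tax equals MEC at Q*: 9.6 + 0.4×17.8438 = 16.7375.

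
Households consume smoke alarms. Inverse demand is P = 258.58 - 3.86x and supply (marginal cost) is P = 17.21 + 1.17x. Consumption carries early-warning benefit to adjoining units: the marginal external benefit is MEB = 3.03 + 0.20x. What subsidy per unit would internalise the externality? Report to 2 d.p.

subsidy = 13.15 per unit

Social marginal benefit = demand + MEB = 261.61 - 3.66x.
Set SMB = MC: 261.61 - 3.66x = 17.21 + 1.17x → x* = 50.6004.
The Pigouvian subsidy equals MEB at x*: 3.03 + 0.20×50.6004 = 13.1501.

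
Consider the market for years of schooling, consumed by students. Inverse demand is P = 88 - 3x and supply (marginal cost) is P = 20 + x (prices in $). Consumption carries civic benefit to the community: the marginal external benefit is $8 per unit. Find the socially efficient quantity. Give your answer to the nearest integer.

x* = 19

Social marginal benefit = demand + MEB = 96 - 3x.
Set SMB = MC: 96 - 3x = 20 + x → x* = 19.0000.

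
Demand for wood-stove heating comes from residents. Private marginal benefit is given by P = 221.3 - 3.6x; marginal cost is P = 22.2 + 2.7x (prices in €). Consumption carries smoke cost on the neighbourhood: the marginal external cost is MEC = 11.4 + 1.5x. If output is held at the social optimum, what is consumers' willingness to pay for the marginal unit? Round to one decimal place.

Social marginal benefit = demand − MEC = 209.9 - 5.1x.
Set SMB = MC: 209.9 - 5.1x = 22.2 + 2.7x → x* = 24.0641.
Consumer price on the demand curve at x*: 221.3 − 3.6×24.0641 = 134.6692.

P = €134.7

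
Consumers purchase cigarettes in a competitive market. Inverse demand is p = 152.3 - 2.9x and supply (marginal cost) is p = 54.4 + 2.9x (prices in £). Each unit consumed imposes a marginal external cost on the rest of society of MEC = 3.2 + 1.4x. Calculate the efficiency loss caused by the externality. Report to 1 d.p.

DWL = £50.0

Market equilibrium (private): 54.4 + 2.9x = 152.3 - 2.9x → x_m = 16.8793.
Social marginal benefit = demand − MEC = 149.1 - 4.3x.
Set SMB = MC: 149.1 - 4.3x = 54.4 + 2.9x → x* = 13.1528.
Height of the DWL triangle at x_m is MC(x_m) − SMB(x_m) = MEC(x_m) = 26.8310.
DWL = ½ × 3.7265 × 26.8310 = 49.9929.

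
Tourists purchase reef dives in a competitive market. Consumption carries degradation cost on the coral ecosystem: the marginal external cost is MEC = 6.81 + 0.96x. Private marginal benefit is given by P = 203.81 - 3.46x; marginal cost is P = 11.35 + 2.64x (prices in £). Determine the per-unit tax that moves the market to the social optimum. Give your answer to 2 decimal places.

tax = £32.05 per unit

Social marginal benefit = demand − MEC = 197.00 - 4.42x.
Set SMB = MC: 197.00 - 4.42x = 11.35 + 2.64x → x* = 26.2960.
The Pigouvian tax equals MEC at x*: 6.81 + 0.96×26.2960 = 32.0542.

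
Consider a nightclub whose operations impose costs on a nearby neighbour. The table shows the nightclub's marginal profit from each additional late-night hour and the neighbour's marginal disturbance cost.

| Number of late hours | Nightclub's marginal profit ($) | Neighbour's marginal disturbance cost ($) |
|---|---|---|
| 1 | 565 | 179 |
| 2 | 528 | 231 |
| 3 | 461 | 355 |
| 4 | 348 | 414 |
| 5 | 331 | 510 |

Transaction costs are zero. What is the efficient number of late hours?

Bargaining reaches the level where marginal profit last exceeds marginal disturbance cost.
That holds through level 3 (461 ≥ 355) but not at 4 (348 < 414).

3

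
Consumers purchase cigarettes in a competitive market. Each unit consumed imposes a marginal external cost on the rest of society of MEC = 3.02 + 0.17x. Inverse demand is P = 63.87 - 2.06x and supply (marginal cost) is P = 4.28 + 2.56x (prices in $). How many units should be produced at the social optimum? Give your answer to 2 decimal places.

Social marginal benefit = demand − MEC = 60.85 - 2.23x.
Set SMB = MC: 60.85 - 2.23x = 4.28 + 2.56x → x* = 11.8100.

x* = 11.81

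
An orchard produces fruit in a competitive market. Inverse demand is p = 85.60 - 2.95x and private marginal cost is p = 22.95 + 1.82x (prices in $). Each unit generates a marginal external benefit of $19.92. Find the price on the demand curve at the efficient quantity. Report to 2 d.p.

Social marginal cost = private MC − MEB = 3.03 + 1.82x.
Set SMC = demand: 3.03 + 1.82x = 85.60 - 2.95x → x* = 17.3103.
Consumer price on the demand curve at x*: 85.60 − 2.95×17.3103 = 34.5346.

P = $34.53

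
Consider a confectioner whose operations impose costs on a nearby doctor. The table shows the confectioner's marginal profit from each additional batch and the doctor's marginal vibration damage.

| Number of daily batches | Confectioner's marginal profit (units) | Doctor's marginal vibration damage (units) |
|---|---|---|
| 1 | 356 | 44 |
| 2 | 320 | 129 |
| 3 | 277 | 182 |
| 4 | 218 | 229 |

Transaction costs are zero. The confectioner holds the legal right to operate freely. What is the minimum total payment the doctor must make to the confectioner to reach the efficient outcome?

Left alone the confectioner would choose level 4 (marginal profit stays positive).
Efficient level: k* = 3 (marginal profit ≥ marginal vibration damage through 3).
The doctor must at least cover the confectioner's forgone profit from cutting 4→3: 218 = 218.

218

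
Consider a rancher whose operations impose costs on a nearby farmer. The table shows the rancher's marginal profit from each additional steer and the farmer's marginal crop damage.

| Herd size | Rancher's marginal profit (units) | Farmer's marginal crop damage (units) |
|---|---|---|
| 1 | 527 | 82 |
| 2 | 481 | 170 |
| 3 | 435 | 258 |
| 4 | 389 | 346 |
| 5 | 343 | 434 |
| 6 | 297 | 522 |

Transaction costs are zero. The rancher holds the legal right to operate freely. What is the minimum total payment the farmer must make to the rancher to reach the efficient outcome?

Left alone the rancher would choose level 6 (marginal profit stays positive).
Efficient level: k* = 4 (marginal profit ≥ marginal crop damage through 4).
The farmer must at least cover the rancher's forgone profit from cutting 6→4: 343 + 297 = 640.

640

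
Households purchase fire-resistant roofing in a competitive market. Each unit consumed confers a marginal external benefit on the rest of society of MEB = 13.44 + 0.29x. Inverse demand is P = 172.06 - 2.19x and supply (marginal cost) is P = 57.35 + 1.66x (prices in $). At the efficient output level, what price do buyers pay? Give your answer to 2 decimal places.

P = $93.23

Social marginal benefit = demand + MEB = 185.50 - 1.90x.
Set SMB = MC: 185.50 - 1.90x = 57.35 + 1.66x → x* = 35.9972.
Consumer price on the demand curve at x*: 172.06 − 2.19×35.9972 = 93.2261.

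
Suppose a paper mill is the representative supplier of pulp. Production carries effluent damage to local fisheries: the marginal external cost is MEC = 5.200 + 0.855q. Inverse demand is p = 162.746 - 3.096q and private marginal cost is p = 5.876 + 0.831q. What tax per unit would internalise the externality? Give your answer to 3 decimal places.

tax = 32.318 per unit

Social marginal cost = private MC + MEC = 11.076 + 1.686q.
Set SMC = demand: 11.076 + 1.686q = 162.746 - 3.096q → q* = 31.7169.
The Pigouvian tax equals MEC at q*: 5.200 + 0.855×31.7169 = 32.3179.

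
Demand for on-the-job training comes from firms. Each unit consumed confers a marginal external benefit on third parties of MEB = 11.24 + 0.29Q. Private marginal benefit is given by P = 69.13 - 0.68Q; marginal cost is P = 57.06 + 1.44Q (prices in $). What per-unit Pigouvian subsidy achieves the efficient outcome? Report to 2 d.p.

Social marginal benefit = demand + MEB = 80.37 - 0.39Q.
Set SMB = MC: 80.37 - 0.39Q = 57.06 + 1.44Q → Q* = 12.7377.
The Pigouvian subsidy equals MEB at Q*: 11.24 + 0.29×12.7377 = 14.9339.

subsidy = $14.93 per unit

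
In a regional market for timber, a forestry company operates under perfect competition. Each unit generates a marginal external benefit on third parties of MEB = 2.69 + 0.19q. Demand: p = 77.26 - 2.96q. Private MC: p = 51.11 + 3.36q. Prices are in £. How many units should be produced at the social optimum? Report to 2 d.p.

q* = 4.70

Social marginal cost = private MC − MEB = 48.42 + 3.17q.
Set SMC = demand: 48.42 + 3.17q = 77.26 - 2.96q → q* = 4.7047.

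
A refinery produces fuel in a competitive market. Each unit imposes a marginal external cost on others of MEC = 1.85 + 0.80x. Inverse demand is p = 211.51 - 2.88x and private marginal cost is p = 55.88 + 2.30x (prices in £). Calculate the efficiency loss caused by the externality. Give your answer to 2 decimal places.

Market equilibrium (private): 55.88 + 2.30x = 211.51 - 2.88x → x_m = 30.0444.
Social marginal cost = private MC + MEC = 57.73 + 3.10x.
Set SMC = demand: 57.73 + 3.10x = 211.51 - 2.88x → x* = 25.7157.
Height of the DWL triangle at x_m is SMC(x_m) − demand(x_m) = MEC(x_m) = 25.8855.
DWL = ½ × 4.3287 × 25.8855 = 56.0253.

DWL = £56.03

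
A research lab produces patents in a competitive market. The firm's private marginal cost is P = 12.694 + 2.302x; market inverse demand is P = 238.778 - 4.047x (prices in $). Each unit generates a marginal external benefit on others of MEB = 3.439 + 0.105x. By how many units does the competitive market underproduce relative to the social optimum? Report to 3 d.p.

1.150 units

Market equilibrium (private): 12.694 + 2.302x = 238.778 - 4.047x → x_m = 35.6094.
Social marginal cost = private MC − MEB = 9.255 + 2.197x.
Set SMC = demand: 9.255 + 2.197x = 238.778 - 4.047x → x* = 36.7590.
Gap = |35.6094 − 36.7590| = 1.1496.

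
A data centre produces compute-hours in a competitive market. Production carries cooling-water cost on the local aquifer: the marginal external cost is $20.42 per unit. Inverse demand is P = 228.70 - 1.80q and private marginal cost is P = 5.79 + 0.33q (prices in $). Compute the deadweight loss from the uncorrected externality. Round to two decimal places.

Market equilibrium (private): 5.79 + 0.33q = 228.70 - 1.80q → q_m = 104.6526.
Social marginal cost = private MC + MEC = 26.21 + 0.33q.
Set SMC = demand: 26.21 + 0.33q = 228.70 - 1.80q → q* = 95.0657.
The loss is the area between SMC and demand from q* to q_m; with linear curves that's a triangle of height MEC(q_m).
DWL = ½ × 9.5869 × 20.4200 = 97.8822.

DWL = $97.88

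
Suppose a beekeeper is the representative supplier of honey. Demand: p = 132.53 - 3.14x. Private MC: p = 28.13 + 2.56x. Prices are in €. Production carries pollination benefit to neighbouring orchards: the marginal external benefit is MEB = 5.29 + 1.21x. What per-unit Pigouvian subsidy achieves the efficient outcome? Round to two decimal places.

Social marginal cost = private MC − MEB = 22.84 + 1.35x.
Set SMC = demand: 22.84 + 1.35x = 132.53 - 3.14x → x* = 24.4298.
The Pigouvian subsidy equals MEB at x*: 5.29 + 1.21×24.4298 = 34.8501.

subsidy = €34.85 per unit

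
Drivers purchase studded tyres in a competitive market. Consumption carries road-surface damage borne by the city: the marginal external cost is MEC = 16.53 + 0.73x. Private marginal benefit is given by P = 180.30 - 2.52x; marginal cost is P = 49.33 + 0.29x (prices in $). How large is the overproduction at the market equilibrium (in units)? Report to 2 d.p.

14.28 units

Market equilibrium (private): 49.33 + 0.29x = 180.30 - 2.52x → x_m = 46.6085.
Social marginal benefit = demand − MEC = 163.77 - 3.25x.
Set SMB = MC: 163.77 - 3.25x = 49.33 + 0.29x → x* = 32.3277.
Gap = |46.6085 − 32.3277| = 14.2808.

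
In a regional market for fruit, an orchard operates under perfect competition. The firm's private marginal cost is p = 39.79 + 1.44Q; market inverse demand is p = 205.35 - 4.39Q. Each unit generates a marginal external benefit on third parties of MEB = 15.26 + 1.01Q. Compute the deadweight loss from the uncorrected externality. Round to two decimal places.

DWL = 200.30

Market equilibrium (private): 39.79 + 1.44Q = 205.35 - 4.39Q → Q_m = 28.3979.
Social marginal cost = private MC − MEB = 24.53 + 0.43Q.
Set SMC = demand: 24.53 + 0.43Q = 205.35 - 4.39Q → Q* = 37.5145.
The welfare-loss triangle has base |Q_m − Q*| and height MEB(Q_m) (the vertical gap between SMC and demand is zero at Q* and MEB at Q_m).
DWL = ½ × 9.1166 × 43.9419 = 200.3004.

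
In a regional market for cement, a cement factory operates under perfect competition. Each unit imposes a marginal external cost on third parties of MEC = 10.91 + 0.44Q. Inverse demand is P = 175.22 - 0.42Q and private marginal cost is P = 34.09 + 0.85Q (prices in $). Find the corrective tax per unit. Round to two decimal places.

Social marginal cost = private MC + MEC = 45.00 + 1.29Q.
Set SMC = demand: 45.00 + 1.29Q = 175.22 - 0.42Q → Q* = 76.1520.
The Pigouvian tax equals MEC at Q*: 10.91 + 0.44×76.1520 = 44.4169.

tax = $44.42 per unit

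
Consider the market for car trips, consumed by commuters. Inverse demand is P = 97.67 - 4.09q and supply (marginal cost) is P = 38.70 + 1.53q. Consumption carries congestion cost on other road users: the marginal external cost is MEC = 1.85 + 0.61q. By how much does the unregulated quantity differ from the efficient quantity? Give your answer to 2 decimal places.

1.32 units

Market equilibrium (private): 38.70 + 1.53q = 97.67 - 4.09q → q_m = 10.4929.
Social marginal benefit = demand − MEC = 95.82 - 4.70q.
Set SMB = MC: 95.82 - 4.70q = 38.70 + 1.53q → q* = 9.1685.
Gap = |10.4929 − 9.1685| = 1.3244.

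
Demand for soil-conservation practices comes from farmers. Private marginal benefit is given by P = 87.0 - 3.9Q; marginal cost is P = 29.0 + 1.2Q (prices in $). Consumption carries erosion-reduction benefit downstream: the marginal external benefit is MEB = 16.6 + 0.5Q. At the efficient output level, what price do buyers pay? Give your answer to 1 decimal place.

P = $23.8

Social marginal benefit = demand + MEB = 103.6 - 3.4Q.
Set SMB = MC: 103.6 - 3.4Q = 29.0 + 1.2Q → Q* = 16.2174.
Consumer price on the demand curve at Q*: 87.0 − 3.9×16.2174 = 23.7521.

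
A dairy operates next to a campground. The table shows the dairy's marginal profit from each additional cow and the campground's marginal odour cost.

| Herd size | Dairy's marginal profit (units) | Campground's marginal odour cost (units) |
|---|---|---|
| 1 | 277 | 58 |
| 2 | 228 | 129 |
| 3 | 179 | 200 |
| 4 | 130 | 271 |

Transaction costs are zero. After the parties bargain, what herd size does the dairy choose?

2

Bargaining reaches the level where marginal profit last exceeds marginal odour cost.
That holds through level 2 (228 ≥ 129) but not at 3 (179 < 200).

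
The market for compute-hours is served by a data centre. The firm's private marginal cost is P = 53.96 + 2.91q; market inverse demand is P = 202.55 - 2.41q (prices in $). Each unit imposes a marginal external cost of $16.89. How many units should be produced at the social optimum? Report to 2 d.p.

q* = 24.76

Social marginal cost = private MC + MEC = 70.85 + 2.91q.
Set SMC = demand: 70.85 + 2.91q = 202.55 - 2.41q → q* = 24.7556.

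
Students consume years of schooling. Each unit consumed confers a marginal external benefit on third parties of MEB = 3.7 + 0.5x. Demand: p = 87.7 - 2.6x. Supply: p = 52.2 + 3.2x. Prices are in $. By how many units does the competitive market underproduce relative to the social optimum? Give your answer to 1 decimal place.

1.3 units

Market equilibrium (private): 52.2 + 3.2x = 87.7 - 2.6x → x_m = 6.1207.
Social marginal benefit = demand + MEB = 91.4 - 2.1x.
Set SMB = MC: 91.4 - 2.1x = 52.2 + 3.2x → x* = 7.3962.
Gap = |6.1207 − 7.3962| = 1.2755.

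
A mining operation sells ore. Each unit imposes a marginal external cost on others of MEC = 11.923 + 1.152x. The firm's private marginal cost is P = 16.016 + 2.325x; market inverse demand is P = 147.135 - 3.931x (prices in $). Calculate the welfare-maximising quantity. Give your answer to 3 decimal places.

Social marginal cost = private MC + MEC = 27.939 + 3.477x.
Set SMC = demand: 27.939 + 3.477x = 147.135 - 3.931x → x* = 16.0902.

x* = 16.090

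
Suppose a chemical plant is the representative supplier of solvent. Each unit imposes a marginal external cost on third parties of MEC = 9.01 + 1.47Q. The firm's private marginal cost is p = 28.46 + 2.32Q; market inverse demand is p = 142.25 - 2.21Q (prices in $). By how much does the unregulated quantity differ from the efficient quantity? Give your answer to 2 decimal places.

7.66 units

Market equilibrium (private): 28.46 + 2.32Q = 142.25 - 2.21Q → Q_m = 25.1192.
Social marginal cost = private MC + MEC = 37.47 + 3.79Q.
Set SMC = demand: 37.47 + 3.79Q = 142.25 - 2.21Q → Q* = 17.4633.
Gap = |25.1192 − 17.4633| = 7.6559.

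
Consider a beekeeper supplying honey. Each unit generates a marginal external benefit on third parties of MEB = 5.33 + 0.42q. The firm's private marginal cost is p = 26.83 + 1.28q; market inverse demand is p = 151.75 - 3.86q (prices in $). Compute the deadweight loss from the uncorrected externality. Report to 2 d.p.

Market equilibrium (private): 26.83 + 1.28q = 151.75 - 3.86q → q_m = 24.3035.
Social marginal cost = private MC − MEB = 21.50 + 0.86q.
Set SMC = demand: 21.50 + 0.86q = 151.75 - 3.86q → q* = 27.5953.
The welfare-loss triangle has base |q_m − q*| and height MEB(q_m) (the vertical gap between SMC and demand is zero at q* and MEB at q_m).
DWL = ½ × 3.2918 × 15.5375 = 25.5732.

DWL = $25.57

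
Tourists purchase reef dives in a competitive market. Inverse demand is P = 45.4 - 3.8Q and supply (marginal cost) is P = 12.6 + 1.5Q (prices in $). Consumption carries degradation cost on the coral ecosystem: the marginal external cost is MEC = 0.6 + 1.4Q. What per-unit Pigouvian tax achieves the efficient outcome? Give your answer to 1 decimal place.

Social marginal benefit = demand − MEC = 44.8 - 5.2Q.
Set SMB = MC: 44.8 - 5.2Q = 12.6 + 1.5Q → Q* = 4.8060.
The Pigouvian tax equals MEC at Q*: 0.6 + 1.4×4.8060 = 7.3284.

tax = $7.3 per unit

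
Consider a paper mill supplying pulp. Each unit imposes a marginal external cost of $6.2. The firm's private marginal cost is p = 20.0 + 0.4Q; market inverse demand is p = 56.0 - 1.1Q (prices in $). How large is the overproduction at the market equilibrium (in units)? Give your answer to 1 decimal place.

Market equilibrium (private): 20.0 + 0.4Q = 56.0 - 1.1Q → Q_m = 24.0000.
Social marginal cost = private MC + MEC = 26.2 + 0.4Q.
Set SMC = demand: 26.2 + 0.4Q = 56.0 - 1.1Q → Q* = 19.8667.
Gap = |24.0000 − 19.8667| = 4.1333.

4.1 units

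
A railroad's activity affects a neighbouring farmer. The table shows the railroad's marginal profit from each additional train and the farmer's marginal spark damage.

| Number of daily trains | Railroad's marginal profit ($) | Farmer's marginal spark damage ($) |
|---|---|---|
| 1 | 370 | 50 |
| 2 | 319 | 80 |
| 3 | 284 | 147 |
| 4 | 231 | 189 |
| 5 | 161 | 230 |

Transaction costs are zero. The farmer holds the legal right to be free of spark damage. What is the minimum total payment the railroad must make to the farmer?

$466

Efficient level: marginal profit ≥ marginal spark damage through level 4, so k* = 4.
With the farmer holding the right, the railroad must at least compensate total damage at k*: 50 + 80 + 147 + 189 = 466.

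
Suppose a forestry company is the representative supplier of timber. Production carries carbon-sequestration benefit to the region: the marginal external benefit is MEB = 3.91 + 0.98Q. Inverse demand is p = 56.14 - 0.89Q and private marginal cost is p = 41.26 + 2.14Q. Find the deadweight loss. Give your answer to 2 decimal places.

Market equilibrium (private): 41.26 + 2.14Q = 56.14 - 0.89Q → Q_m = 4.9109.
Social marginal cost = private MC − MEB = 37.35 + 1.16Q.
Set SMC = demand: 37.35 + 1.16Q = 56.14 - 0.89Q → Q* = 9.1659.
Between Q* and Q_m the wedge demand − SMC runs linearly from 0 to MEB(Q_m), so the loss is a triangle.
DWL = ½ × 4.2550 × 8.7227 = 18.5575.

DWL = 18.56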